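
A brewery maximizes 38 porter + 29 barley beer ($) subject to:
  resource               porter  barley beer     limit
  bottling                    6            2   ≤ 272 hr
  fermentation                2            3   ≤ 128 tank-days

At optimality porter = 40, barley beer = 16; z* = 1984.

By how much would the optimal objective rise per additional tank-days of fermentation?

Both bottling and fermentation are binding at x*.
The binding rows give the dual system: 6·y_bottling + 2·y_fermentation = 38 and 2·y_bottling + 3·y_fermentation = 29.
Solving: y_bottling = 4, y_fermentation = 7.
Shadow price of fermentation = 7.

7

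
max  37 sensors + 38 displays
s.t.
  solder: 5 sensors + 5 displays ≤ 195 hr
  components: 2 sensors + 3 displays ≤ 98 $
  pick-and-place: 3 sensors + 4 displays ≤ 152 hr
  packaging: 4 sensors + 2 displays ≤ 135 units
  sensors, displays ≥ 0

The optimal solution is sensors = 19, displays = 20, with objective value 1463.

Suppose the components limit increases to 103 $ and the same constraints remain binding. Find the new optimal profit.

Check each constraint at x*: solder 195/195 (tight); components 98/98 (tight); pick-and-place 137/152 (slack 15); packaging 116/135 (slack 19).
Slack constraints have shadow price 0 (complementary slackness).
Dual feasibility on the basic columns requires 5·y_solder + 2·y_components = 37, 5·y_solder + 3·y_components = 38.
This yields shadow prices y_solder = 7, y_components = 1.
Δz = y_components·Δb = 1 × (5) = 5, so new z* = 1463 + 5 = 1468.

1468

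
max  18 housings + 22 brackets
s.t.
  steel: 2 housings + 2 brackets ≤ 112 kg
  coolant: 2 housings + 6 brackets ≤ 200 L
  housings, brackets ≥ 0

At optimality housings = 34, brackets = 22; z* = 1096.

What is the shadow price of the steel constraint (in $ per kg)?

8

Check each constraint at x*: steel 112/112 (tight); coolant 200/200 (tight).
Dual feasibility on the basic columns requires 2·y_steel + 2·y_coolant = 18, 2·y_steel + 6·y_coolant = 22.
→ y_steel = 8 and y_coolant = 1.
Shadow price of steel = 8.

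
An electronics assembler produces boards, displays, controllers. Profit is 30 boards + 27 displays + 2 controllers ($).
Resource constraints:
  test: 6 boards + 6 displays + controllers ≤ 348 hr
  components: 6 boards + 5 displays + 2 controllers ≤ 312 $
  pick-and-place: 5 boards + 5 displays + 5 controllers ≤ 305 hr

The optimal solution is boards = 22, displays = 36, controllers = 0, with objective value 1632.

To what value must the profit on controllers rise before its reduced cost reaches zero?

Binding: test and components. Non-binding: pick-and-place (15 unused).
Slack constraints have shadow price 0 (complementary slackness).
Dual feasibility on the basic columns requires 6·y_test + 6·y_components = 30, 6·y_test + 5·y_components = 27.
This yields shadow prices y_test = 2, y_components = 3.
controllers enters the basis when its profit ≥ yᵀa₃ = 2·1 + 3·2 = 8.

8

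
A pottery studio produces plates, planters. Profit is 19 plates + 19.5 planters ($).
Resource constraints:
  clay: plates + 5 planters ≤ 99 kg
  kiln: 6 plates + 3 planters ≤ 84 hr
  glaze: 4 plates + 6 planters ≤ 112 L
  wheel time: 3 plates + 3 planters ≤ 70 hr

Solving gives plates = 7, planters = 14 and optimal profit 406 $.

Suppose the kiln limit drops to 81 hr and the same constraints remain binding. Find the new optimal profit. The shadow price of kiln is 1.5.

401.5

Δb = -3, so new z* = 406 + (1.5)·(-3) = 406 − 4.5 = 401.5.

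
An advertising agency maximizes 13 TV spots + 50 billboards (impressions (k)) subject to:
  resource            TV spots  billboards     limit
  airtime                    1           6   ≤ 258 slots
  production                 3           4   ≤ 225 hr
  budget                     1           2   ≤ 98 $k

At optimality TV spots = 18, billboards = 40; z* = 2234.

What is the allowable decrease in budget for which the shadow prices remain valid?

12

Binding constraints: airtime, budget. The basis is B = [[1,6],[1,2]] with det -4.
Per unit decrease in budget, x* moves by d = (-1.5, 0.25).
The basis stays optimal until TV spots reaches 0; allowable decrease = 12 $k.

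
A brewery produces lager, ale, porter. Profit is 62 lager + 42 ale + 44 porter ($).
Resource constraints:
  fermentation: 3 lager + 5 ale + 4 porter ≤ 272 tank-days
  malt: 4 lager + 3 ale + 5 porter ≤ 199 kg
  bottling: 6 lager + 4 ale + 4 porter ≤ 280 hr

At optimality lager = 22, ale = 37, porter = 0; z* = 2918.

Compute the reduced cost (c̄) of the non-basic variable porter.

Binding: malt and bottling. Non-binding: fermentation (21 unused).
By complementary slackness, y = 0 for the non-binding constraint.
From A_Bᵀ y = c: 4·y_malt + 6·y_bottling = 62; 3·y_malt + 4·y_bottling = 42.
Solving: y_malt = 2, y_bottling = 9.
Reduced cost of porter: c₃ − yᵀa₃ = 44 − (2·5 + 9·4) = 44 − 46 = -2.

-2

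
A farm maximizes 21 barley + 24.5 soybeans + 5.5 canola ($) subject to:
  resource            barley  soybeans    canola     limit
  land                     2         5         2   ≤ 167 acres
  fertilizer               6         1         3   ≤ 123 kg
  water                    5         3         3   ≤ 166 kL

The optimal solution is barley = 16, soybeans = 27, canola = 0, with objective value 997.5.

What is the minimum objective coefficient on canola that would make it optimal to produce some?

15

At the optimum: land uses 167 of 167 (binding); fertilizer uses 123 of 123 (binding); water uses 161 of 166 (slack = 5).
By complementary slackness, y = 0 for the non-binding constraint.
The binding rows give the dual system: 2·y_land + 6·y_fertilizer = 21 and 5·y_land + 1·y_fertilizer = 24.5.
Solving: y_land = 4.5, y_fertilizer = 2.
canola enters the basis when its profit ≥ yᵀa₃ = 4.5·2 + 2·3 = 15.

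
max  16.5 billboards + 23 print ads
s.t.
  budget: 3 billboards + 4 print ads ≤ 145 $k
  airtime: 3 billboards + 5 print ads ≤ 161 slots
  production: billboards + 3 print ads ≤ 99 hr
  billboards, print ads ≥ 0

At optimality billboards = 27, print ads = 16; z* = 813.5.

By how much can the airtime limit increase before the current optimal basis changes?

14.4

Binding constraints: budget, airtime. The basis is B = [[3,4],[3,5]] with det 3.
Per unit increase in airtime, x* moves by d = (-1.3333, 1).
The basis stays optimal until production becomes binding; allowable increase = 14.4 slots.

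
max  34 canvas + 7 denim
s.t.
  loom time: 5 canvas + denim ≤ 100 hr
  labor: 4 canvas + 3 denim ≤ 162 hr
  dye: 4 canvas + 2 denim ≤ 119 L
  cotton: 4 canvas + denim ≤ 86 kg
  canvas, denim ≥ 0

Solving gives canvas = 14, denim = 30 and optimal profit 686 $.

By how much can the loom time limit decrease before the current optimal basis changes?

0.75

Binding constraints: loom time, cotton. The basis is B = [[5,1],[4,1]] with det 1.
Per unit decrease in loom time, x* moves by d = (-1, 4).
The basis stays optimal until dye becomes binding; allowable decrease = 0.75 hr.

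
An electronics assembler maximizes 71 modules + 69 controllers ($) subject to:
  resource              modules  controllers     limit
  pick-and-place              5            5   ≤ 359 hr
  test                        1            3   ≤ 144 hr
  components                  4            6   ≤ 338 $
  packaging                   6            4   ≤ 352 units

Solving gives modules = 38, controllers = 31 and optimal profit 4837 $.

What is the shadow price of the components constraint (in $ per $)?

Check each constraint at x*: pick-and-place 345/359 (slack 14); test 131/144 (slack 13); components 338/338 (tight); packaging 352/352 (tight).
Slack constraints have shadow price 0 (complementary slackness).
Dual feasibility on the basic columns requires 4·y_components + 6·y_packaging = 71, 6·y_components + 4·y_packaging = 69.
→ y_components = 6.5 and y_packaging = 7.5.
Shadow price of components = 6.5.

6.5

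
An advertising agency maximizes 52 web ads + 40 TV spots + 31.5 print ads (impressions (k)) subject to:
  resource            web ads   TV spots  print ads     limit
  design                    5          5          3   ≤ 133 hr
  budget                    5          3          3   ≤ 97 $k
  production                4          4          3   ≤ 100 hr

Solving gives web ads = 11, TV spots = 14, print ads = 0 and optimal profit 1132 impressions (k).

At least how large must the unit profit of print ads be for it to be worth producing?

Binding: budget and production. Non-binding: design (8 unused).
Since design is not tight, its dual is 0.
Dual feasibility on the basic columns requires 5·y_budget + 4·y_production = 52, 3·y_budget + 4·y_production = 40.
Solving: y_budget = 6, y_production = 5.5.
print ads enters the basis when its profit ≥ yᵀa₃ = 6·3 + 5.5·3 = 34.5.

34.5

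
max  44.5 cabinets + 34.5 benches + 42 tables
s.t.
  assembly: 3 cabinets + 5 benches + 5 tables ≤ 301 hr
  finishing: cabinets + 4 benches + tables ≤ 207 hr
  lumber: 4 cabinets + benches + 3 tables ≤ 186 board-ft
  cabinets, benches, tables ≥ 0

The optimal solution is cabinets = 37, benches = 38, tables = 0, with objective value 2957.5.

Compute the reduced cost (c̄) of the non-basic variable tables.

-6.5

Check each constraint at x*: assembly 301/301 (tight); finishing 189/207 (slack 18); lumber 186/186 (tight).
By complementary slackness, y = 0 for the non-binding constraint.
The binding rows give the dual system: 3·y_assembly + 4·y_lumber = 44.5 and 5·y_assembly + 1·y_lumber = 34.5.
This yields shadow prices y_assembly = 5.5, y_lumber = 7.
Reduced cost of tables: c₃ − yᵀa₃ = 42 − (5.5·5 + 7·3) = 42 − 48.5 = -6.5.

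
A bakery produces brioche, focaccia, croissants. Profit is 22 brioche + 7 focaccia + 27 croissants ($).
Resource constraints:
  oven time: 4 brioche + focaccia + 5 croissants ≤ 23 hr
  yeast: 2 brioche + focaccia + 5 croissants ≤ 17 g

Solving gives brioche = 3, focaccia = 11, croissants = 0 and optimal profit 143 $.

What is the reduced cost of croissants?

-8

At the optimum: oven time uses 23 of 23 (binding); yeast uses 17 of 17 (binding).
From A_Bᵀ y = c: 4·y_oven time + 2·y_yeast = 22; 1·y_oven time + 1·y_yeast = 7.
This yields shadow prices y_oven time = 4, y_yeast = 3.
Reduced cost of croissants: c₃ − yᵀa₃ = 27 − (4·5 + 3·5) = 27 − 35 = -8.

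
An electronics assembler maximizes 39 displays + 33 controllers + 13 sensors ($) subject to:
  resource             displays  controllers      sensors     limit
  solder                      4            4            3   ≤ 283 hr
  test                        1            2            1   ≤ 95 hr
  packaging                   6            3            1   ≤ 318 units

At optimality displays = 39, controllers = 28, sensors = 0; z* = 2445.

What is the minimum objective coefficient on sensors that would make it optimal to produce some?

14

At the optimum: solder uses 268 of 283 (slack = 15); test uses 95 of 95 (binding); packaging uses 318 of 318 (binding).
Since solder is not tight, its dual is 0.
From A_Bᵀ y = c: 1·y_test + 6·y_packaging = 39; 2·y_test + 3·y_packaging = 33.
Solving: y_test = 9, y_packaging = 5.
sensors enters the basis when its profit ≥ yᵀa₃ = 9·1 + 5·1 = 14.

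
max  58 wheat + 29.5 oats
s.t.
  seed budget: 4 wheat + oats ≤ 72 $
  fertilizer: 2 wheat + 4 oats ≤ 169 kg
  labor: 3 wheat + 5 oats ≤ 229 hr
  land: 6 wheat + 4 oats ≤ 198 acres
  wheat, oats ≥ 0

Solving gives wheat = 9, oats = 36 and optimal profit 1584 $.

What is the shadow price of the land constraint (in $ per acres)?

Binding: seed budget and land. Non-binding: fertilizer (7 unused), labor (22 unused).
By complementary slackness, y = 0 for the non-binding constraints.
Dual feasibility on the basic columns requires 4·y_seed budget + 6·y_land = 58, 1·y_seed budget + 4·y_land = 29.5.
Solving: y_seed budget = 5.5, y_land = 6.
Shadow price of land = 6.

6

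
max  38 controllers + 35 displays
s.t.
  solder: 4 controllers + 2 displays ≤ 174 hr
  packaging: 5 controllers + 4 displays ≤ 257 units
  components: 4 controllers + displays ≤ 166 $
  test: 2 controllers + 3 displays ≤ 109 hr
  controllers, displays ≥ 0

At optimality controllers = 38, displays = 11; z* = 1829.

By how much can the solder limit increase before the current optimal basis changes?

2.4

Binding constraints: solder, test. The basis is B = [[4,2],[2,3]] with det 8.
Per unit increase in solder, x* moves by d = (0.375, -0.25).
The basis stays optimal until components becomes binding; allowable increase = 2.4 hr.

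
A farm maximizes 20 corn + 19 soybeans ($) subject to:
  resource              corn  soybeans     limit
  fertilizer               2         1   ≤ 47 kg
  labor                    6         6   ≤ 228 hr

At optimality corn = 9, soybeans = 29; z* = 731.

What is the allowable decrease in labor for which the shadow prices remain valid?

Binding constraints: fertilizer, labor. The basis is B = [[2,1],[6,6]] with det 6.
Per unit decrease in labor, x* moves by d = (0.1667, -0.3333).
The basis stays optimal until soybeans reaches 0; allowable decrease = 87 hr.

87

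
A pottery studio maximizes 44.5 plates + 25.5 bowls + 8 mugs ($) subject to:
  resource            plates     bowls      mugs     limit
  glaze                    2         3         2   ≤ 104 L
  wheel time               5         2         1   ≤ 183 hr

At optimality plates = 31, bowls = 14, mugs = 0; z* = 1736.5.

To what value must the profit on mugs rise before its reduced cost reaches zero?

14.5

Both glaze and wheel time are binding at x*.
From A_Bᵀ y = c: 2·y_glaze + 5·y_wheel time = 44.5; 3·y_glaze + 2·y_wheel time = 25.5.
This yields shadow prices y_glaze = 3.5, y_wheel time = 7.5.
mugs enters the basis when its profit ≥ yᵀa₃ = 3.5·2 + 7.5·1 = 14.5.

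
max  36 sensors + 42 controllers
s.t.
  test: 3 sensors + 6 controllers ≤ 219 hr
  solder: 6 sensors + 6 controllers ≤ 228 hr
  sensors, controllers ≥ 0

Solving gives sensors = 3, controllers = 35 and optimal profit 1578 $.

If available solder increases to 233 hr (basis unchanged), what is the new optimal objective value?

At the optimum: test uses 219 of 219 (binding); solder uses 228 of 228 (binding).
Dual feasibility on the basic columns requires 3·y_test + 6·y_solder = 36, 6·y_test + 6·y_solder = 42.
Solving: y_test = 2, y_solder = 5.
Δz = y_solder·Δb = 5 × (5) = 25, so new z* = 1578 + 25 = 1603.

1603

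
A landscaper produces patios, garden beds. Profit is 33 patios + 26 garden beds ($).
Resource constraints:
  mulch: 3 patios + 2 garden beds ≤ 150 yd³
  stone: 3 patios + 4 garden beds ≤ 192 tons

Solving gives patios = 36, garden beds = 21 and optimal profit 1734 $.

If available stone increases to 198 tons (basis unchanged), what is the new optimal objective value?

Check each constraint at x*: mulch 150/150 (tight); stone 192/192 (tight).
Dual feasibility on the basic columns requires 3·y_mulch + 3·y_stone = 33, 2·y_mulch + 4·y_stone = 26.
→ y_mulch = 9 and y_stone = 2.
Δz = y_stone·Δb = 2 × (6) = 12, so new z* = 1734 + 12 = 1746.

1746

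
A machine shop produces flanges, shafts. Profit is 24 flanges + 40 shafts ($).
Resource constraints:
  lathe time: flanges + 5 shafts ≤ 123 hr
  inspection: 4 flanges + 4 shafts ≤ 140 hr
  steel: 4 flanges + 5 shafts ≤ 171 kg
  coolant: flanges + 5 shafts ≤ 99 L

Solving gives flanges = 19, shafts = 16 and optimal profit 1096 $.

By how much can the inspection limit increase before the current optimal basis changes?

16

Binding constraints: inspection, coolant. The basis is B = [[4,4],[1,5]] with det 16.
Per unit increase in inspection, x* moves by d = (0.3125, -0.0625).
The basis stays optimal until steel becomes binding; allowable increase = 16 hr.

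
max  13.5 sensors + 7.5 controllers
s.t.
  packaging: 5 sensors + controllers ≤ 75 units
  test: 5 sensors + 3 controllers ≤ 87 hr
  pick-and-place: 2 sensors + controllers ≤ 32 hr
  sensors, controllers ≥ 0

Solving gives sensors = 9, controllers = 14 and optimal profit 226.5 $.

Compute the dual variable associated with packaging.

0

At the optimum: packaging uses 59 of 75 (slack = 16); test uses 87 of 87 (binding); pick-and-place uses 32 of 32 (binding).
Slack constraints have shadow price 0 (complementary slackness).
From A_Bᵀ y = c: 5·y_test + 2·y_pick-and-place = 13.5; 3·y_test + 1·y_pick-and-place = 7.5.
Solving: y_test = 1.5, y_pick-and-place = 3.
Shadow price of packaging = 0.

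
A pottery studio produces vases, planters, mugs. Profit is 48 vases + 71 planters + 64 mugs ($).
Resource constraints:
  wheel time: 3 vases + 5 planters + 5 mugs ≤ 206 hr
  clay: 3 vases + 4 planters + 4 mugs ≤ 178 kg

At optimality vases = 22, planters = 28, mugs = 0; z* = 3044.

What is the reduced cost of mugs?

-7

Both wheel time and clay are binding at x*.
The binding rows give the dual system: 3·y_wheel time + 3·y_clay = 48 and 5·y_wheel time + 4·y_clay = 71.
→ y_wheel time = 7 and y_clay = 9.
Reduced cost of mugs: c₃ − yᵀa₃ = 64 − (7·5 + 9·4) = 64 − 71 = -7.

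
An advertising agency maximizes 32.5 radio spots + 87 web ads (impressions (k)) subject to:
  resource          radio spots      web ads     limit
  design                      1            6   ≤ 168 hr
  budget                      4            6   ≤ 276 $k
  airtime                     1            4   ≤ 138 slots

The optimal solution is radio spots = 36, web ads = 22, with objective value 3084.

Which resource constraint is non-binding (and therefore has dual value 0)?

airtime

design: 168/168 (binding)
budget: 276/276 (binding)
airtime: 124/138 (slack 14)
By complementary slackness, a constraint with positive slack has shadow price 0 → airtime.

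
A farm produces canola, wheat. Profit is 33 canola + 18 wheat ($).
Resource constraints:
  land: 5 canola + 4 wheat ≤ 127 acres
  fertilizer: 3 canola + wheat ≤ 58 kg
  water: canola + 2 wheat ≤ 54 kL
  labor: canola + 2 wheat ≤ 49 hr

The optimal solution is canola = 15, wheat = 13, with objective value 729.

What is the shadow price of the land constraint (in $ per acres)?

3

Binding: land and fertilizer. Non-binding: water (13 unused), labor (8 unused).
Since water, labor are not tight, their duals are 0.
From A_Bᵀ y = c: 5·y_land + 3·y_fertilizer = 33; 4·y_land + 1·y_fertilizer = 18.
Solving: y_land = 3, y_fertilizer = 6.
Shadow price of land = 3.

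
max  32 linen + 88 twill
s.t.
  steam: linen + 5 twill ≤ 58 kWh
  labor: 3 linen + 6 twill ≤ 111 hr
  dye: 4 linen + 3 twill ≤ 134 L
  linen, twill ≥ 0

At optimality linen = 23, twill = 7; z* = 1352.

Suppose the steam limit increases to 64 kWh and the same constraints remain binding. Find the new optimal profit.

1400

Check each constraint at x*: steam 58/58 (tight); labor 111/111 (tight); dye 113/134 (slack 21).
By complementary slackness, y = 0 for the non-binding constraint.
From A_Bᵀ y = c: 1·y_steam + 3·y_labor = 32; 5·y_steam + 6·y_labor = 88.
This yields shadow prices y_steam = 8, y_labor = 8.
Δz = y_steam·Δb = 8 × (6) = 48, so new z* = 1352 + 48 = 1400.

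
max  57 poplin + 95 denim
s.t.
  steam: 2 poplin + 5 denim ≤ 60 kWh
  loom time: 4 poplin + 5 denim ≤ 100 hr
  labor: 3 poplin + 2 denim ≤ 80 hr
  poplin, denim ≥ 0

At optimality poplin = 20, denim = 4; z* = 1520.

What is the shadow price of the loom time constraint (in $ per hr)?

Binding: steam and loom time. Non-binding: labor (12 unused).
By complementary slackness, y = 0 for the non-binding constraint.
Dual feasibility on the basic columns requires 2·y_steam + 4·y_loom time = 57, 5·y_steam + 5·y_loom time = 95.
→ y_steam = 9.5 and y_loom time = 9.5.
Shadow price of loom time = 9.5.

9.5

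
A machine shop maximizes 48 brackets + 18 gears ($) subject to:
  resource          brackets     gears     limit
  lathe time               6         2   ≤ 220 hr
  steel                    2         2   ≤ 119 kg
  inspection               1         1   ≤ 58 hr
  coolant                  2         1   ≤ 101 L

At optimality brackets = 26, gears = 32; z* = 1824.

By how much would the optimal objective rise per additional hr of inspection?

3

Binding: lathe time and inspection. Non-binding: steel (3 unused), coolant (17 unused).
Slack constraints have shadow price 0 (complementary slackness).
From A_Bᵀ y = c: 6·y_lathe time + 1·y_inspection = 48; 2·y_lathe time + 1·y_inspection = 18.
→ y_lathe time = 7.5 and y_inspection = 3.
Shadow price of inspection = 3.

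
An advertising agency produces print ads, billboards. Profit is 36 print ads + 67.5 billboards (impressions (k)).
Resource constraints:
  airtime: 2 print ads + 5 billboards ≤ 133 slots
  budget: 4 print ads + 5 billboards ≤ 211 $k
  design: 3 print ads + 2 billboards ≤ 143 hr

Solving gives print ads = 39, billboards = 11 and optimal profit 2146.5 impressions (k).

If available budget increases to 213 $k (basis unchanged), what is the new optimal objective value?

Check each constraint at x*: airtime 133/133 (tight); budget 211/211 (tight); design 139/143 (slack 4).
By complementary slackness, y = 0 for the non-binding constraint.
Dual feasibility on the basic columns requires 2·y_airtime + 4·y_budget = 36, 5·y_airtime + 5·y_budget = 67.5.
Solving: y_airtime = 9, y_budget = 4.5.
Δz = y_budget·Δb = 4.5 × (2) = 9, so new z* = 2146.5 + 9 = 2155.5.

2155.5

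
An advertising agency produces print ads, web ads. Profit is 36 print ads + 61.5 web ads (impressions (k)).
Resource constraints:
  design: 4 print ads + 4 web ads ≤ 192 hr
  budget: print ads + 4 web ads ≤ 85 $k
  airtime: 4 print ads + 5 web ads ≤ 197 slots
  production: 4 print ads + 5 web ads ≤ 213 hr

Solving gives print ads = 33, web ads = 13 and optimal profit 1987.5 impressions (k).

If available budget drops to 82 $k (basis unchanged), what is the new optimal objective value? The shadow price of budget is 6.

Δb = -3, so new z* = 1987.5 + (6)·(-3) = 1987.5 − 18 = 1969.5.

1969.5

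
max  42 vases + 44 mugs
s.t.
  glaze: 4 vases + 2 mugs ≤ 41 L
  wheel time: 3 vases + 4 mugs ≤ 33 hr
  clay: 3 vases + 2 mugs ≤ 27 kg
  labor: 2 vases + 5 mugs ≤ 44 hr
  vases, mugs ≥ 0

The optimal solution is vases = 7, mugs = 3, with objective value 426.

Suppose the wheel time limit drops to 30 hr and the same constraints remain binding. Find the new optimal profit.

402

Binding: wheel time and clay. Non-binding: glaze (7 unused), labor (15 unused).
Since glaze, labor are not tight, their duals are 0.
From A_Bᵀ y = c: 3·y_wheel time + 3·y_clay = 42; 4·y_wheel time + 2·y_clay = 44.
→ y_wheel time = 8 and y_clay = 6.
Δz = y_wheel time·Δb = 8 × (-3) = -24, so new z* = 426 − 24 = 402.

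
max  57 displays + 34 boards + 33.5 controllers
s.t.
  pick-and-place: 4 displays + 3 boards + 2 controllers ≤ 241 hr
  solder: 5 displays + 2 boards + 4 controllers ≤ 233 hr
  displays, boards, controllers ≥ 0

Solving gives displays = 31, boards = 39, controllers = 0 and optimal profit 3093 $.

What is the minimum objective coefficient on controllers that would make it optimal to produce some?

36

Both pick-and-place and solder are binding at x*.
From A_Bᵀ y = c: 4·y_pick-and-place + 5·y_solder = 57; 3·y_pick-and-place + 2·y_solder = 34.
→ y_pick-and-place = 8 and y_solder = 5.
controllers enters the basis when its profit ≥ yᵀa₃ = 8·2 + 5·4 = 36.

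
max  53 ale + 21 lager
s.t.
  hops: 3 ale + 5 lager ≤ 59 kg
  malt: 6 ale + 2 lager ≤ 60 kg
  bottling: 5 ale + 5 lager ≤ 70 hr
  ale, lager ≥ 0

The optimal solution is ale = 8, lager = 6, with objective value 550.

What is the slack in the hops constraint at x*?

5

hops used = 3·8 + 5·6 = 54; slack = 59 − 54 = 5.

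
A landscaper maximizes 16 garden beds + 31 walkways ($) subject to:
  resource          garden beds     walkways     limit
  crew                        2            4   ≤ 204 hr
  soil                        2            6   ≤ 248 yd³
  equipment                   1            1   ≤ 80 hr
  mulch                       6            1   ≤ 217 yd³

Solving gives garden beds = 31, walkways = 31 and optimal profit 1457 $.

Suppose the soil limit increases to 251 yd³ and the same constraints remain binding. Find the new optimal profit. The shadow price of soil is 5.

Δb = 3, so new z* = 1457 + (5)·(3) = 1457 + 15 = 1472.

1472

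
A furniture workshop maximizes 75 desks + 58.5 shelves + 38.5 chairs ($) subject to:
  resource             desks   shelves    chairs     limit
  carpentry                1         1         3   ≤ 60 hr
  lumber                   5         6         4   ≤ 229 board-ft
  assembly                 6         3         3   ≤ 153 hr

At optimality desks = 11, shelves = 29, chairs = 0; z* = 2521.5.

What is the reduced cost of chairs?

At the optimum: carpentry uses 40 of 60 (slack = 20); lumber uses 229 of 229 (binding); assembly uses 153 of 153 (binding).
By complementary slackness, y = 0 for the non-binding constraint.
Dual feasibility on the basic columns requires 5·y_lumber + 6·y_assembly = 75, 6·y_lumber + 3·y_assembly = 58.5.
→ y_lumber = 6 and y_assembly = 7.5.
Reduced cost of chairs: c₃ − yᵀa₃ = 38.5 − (6·4 + 7.5·3) = 38.5 − 46.5 = -8.

-8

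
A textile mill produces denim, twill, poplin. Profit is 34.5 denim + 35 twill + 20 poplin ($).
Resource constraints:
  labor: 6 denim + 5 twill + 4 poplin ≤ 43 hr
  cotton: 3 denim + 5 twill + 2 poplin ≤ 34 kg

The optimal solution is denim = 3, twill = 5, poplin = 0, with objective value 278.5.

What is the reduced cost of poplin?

-3

Both labor and cotton are binding at x*.
The binding rows give the dual system: 6·y_labor + 3·y_cotton = 34.5 and 5·y_labor + 5·y_cotton = 35.
→ y_labor = 4.5 and y_cotton = 2.5.
Reduced cost of poplin: c₃ − yᵀa₃ = 20 − (4.5·4 + 2.5·2) = 20 − 23 = -3.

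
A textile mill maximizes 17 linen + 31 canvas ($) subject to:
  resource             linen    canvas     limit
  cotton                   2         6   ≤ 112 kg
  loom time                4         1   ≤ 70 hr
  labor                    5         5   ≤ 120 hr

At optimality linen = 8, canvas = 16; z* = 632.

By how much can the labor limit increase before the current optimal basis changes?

Binding constraints: cotton, labor. The basis is B = [[2,6],[5,5]] with det -20.
Per unit increase in labor, x* moves by d = (0.3, -0.1).
The basis stays optimal until loom time becomes binding; allowable increase = 20 hr.

20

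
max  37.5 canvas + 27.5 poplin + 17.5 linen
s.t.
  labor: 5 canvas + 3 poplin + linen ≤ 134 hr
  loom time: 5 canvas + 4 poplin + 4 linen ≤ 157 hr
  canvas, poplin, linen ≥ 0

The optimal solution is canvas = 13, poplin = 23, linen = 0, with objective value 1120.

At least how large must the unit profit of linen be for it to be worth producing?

Check each constraint at x*: labor 134/134 (tight); loom time 157/157 (tight).
The binding rows give the dual system: 5·y_labor + 5·y_loom time = 37.5 and 3·y_labor + 4·y_loom time = 27.5.
This yields shadow prices y_labor = 2.5, y_loom time = 5.
linen enters the basis when its profit ≥ yᵀa₃ = 2.5·1 + 5·4 = 22.5.

22.5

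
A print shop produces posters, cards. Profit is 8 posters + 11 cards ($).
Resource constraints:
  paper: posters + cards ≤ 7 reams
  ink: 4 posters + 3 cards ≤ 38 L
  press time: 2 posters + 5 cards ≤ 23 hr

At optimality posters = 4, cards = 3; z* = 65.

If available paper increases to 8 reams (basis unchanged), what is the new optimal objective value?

Check each constraint at x*: paper 7/7 (tight); ink 25/38 (slack 13); press time 23/23 (tight).
Slack constraints have shadow price 0 (complementary slackness).
The binding rows give the dual system: 1·y_paper + 2·y_press time = 8 and 1·y_paper + 5·y_press time = 11.
This yields shadow prices y_paper = 6, y_press time = 1.
Δz = y_paper·Δb = 6 × (1) = 6, so new z* = 65 + 6 = 71.

71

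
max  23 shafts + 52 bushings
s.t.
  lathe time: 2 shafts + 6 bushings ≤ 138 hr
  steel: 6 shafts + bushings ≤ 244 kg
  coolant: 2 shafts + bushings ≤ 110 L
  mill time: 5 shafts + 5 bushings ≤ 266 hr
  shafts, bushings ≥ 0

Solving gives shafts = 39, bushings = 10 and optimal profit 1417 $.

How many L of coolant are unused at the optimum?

coolant used = 2·39 + 1·10 = 88; slack = 110 − 88 = 22.

22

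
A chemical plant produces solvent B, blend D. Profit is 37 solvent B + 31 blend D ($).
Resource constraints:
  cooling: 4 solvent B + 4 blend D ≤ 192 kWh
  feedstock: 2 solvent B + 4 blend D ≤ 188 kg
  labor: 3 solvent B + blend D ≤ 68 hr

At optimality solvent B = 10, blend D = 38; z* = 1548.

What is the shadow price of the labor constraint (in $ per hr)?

Check each constraint at x*: cooling 192/192 (tight); feedstock 172/188 (slack 16); labor 68/68 (tight).
Slack constraints have shadow price 0 (complementary slackness).
Dual feasibility on the basic columns requires 4·y_cooling + 3·y_labor = 37, 4·y_cooling + 1·y_labor = 31.
This yields shadow prices y_cooling = 7, y_labor = 3.
Shadow price of labor = 3.

3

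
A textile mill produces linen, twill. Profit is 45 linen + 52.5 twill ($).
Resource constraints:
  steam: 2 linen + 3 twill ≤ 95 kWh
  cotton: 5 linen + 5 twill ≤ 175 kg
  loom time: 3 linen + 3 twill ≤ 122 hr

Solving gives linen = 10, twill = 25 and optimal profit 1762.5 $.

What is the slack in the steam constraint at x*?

steam used = 2·10 + 3·25 = 95; slack = 95 − 95 = 0.

0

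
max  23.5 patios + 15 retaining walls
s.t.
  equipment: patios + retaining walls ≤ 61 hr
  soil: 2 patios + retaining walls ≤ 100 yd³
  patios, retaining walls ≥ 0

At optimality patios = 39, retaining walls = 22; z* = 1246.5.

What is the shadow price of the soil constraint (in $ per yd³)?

8.5

At the optimum: equipment uses 61 of 61 (binding); soil uses 100 of 100 (binding).
Dual feasibility on the basic columns requires 1·y_equipment + 2·y_soil = 23.5, 1·y_equipment + 1·y_soil = 15.
This yields shadow prices y_equipment = 6.5, y_soil = 8.5.
Shadow price of soil = 8.5.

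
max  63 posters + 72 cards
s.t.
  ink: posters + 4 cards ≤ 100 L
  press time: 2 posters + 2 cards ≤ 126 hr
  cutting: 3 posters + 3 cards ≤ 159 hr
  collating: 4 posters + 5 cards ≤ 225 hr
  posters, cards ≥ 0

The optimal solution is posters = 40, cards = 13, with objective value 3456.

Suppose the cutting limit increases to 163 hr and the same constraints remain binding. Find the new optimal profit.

At the optimum: ink uses 92 of 100 (slack = 8); press time uses 106 of 126 (slack = 20); cutting uses 159 of 159 (binding); collating uses 225 of 225 (binding).
Since ink, press time are not tight, their duals are 0.
Dual feasibility on the basic columns requires 3·y_cutting + 4·y_collating = 63, 3·y_cutting + 5·y_collating = 72.
→ y_cutting = 9 and y_collating = 9.
Δz = y_cutting·Δb = 9 × (4) = 36, so new z* = 3456 + 36 = 3492.

3492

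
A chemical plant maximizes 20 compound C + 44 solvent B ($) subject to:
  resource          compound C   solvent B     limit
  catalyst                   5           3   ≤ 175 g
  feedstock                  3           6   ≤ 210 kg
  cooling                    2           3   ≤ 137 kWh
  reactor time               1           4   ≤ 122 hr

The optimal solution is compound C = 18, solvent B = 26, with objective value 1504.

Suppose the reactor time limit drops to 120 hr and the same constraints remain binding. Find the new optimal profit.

Binding: feedstock and reactor time. Non-binding: catalyst (7 unused), cooling (23 unused).
By complementary slackness, y = 0 for the non-binding constraints.
Dual feasibility on the basic columns requires 3·y_feedstock + 1·y_reactor time = 20, 6·y_feedstock + 4·y_reactor time = 44.
This yields shadow prices y_feedstock = 6, y_reactor time = 2.
Δz = y_reactor time·Δb = 2 × (-2) = -4, so new z* = 1504 − 4 = 1500.

1500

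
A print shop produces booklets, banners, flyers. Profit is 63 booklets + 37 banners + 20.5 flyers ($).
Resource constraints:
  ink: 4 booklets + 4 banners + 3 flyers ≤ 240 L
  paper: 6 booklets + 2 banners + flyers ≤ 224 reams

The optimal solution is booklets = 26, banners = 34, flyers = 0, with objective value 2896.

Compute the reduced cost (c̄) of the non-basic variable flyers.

At the optimum: ink uses 240 of 240 (binding); paper uses 224 of 224 (binding).
The binding rows give the dual system: 4·y_ink + 6·y_paper = 63 and 4·y_ink + 2·y_paper = 37.
→ y_ink = 6 and y_paper = 6.5.
Reduced cost of flyers: c₃ − yᵀa₃ = 20.5 − (6·3 + 6.5·1) = 20.5 − 24.5 = -4.

-4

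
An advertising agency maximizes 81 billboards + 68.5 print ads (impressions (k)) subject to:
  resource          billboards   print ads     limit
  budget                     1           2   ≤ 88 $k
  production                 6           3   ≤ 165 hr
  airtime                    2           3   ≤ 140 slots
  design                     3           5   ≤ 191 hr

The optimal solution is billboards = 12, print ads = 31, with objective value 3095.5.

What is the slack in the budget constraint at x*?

budget used = 1·12 + 2·31 = 74; slack = 88 − 74 = 14.

14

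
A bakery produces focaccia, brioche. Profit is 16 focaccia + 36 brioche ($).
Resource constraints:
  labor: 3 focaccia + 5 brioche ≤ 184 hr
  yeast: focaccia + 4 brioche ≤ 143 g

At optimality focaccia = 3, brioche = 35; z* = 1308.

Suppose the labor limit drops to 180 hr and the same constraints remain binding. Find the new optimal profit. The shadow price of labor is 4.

Δb = -4, so new z* = 1308 + (4)·(-4) = 1308 − 16 = 1292.

1292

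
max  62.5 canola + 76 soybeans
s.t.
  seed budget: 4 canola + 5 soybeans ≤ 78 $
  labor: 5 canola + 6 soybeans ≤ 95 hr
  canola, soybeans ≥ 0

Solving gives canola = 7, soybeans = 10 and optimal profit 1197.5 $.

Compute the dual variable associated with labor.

8.5

Check each constraint at x*: seed budget 78/78 (tight); labor 95/95 (tight).
Dual feasibility on the basic columns requires 4·y_seed budget + 5·y_labor = 62.5, 5·y_seed budget + 6·y_labor = 76.
This yields shadow prices y_seed budget = 5, y_labor = 8.5.
Shadow price of labor = 8.5.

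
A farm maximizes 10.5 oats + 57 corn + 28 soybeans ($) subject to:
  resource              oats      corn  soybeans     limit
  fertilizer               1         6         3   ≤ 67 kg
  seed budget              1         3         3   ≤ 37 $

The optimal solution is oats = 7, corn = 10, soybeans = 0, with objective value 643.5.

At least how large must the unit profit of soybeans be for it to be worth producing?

Check each constraint at x*: fertilizer 67/67 (tight); seed budget 37/37 (tight).
The binding rows give the dual system: 1·y_fertilizer + 1·y_seed budget = 10.5 and 6·y_fertilizer + 3·y_seed budget = 57.
Solving: y_fertilizer = 8.5, y_seed budget = 2.
soybeans enters the basis when its profit ≥ yᵀa₃ = 8.5·3 + 2·3 = 31.5.

31.5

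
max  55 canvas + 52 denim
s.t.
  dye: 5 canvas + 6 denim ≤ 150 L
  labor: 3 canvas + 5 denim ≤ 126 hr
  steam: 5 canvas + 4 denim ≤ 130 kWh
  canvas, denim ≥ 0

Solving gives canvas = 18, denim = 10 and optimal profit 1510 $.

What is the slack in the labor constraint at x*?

labor used = 3·18 + 5·10 = 104; slack = 126 − 104 = 22.

22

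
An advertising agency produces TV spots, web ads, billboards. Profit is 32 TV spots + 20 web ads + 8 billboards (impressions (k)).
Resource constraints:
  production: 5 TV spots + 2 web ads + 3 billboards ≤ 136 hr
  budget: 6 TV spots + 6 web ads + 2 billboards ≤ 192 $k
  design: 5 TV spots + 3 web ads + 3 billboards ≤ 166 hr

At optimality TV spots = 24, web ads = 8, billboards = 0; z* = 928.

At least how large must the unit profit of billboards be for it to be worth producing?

16

Binding: production and budget. Non-binding: design (22 unused).
Slack constraints have shadow price 0 (complementary slackness).
The binding rows give the dual system: 5·y_production + 6·y_budget = 32 and 2·y_production + 6·y_budget = 20.
Solving: y_production = 4, y_budget = 2.
billboards enters the basis when its profit ≥ yᵀa₃ = 4·3 + 2·2 = 16.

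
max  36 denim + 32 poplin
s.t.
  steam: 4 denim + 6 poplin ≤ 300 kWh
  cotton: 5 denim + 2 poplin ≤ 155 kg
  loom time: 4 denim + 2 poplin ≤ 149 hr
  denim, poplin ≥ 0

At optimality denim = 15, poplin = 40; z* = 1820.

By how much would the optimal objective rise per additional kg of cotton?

At the optimum: steam uses 300 of 300 (binding); cotton uses 155 of 155 (binding); loom time uses 140 of 149 (slack = 9).
Since loom time is not tight, its dual is 0.
Dual feasibility on the basic columns requires 4·y_steam + 5·y_cotton = 36, 6·y_steam + 2·y_cotton = 32.
This yields shadow prices y_steam = 4, y_cotton = 4.
Shadow price of cotton = 4.

4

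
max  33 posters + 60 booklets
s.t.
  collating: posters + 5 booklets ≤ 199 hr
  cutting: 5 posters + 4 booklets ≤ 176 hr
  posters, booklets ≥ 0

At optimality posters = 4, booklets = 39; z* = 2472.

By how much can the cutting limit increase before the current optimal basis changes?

819

Binding constraints: collating, cutting. The basis is B = [[1,5],[5,4]] with det -21.
Per unit increase in cutting, x* moves by d = (0.2381, -0.0476).
The basis stays optimal until booklets reaches 0; allowable increase = 819 hr.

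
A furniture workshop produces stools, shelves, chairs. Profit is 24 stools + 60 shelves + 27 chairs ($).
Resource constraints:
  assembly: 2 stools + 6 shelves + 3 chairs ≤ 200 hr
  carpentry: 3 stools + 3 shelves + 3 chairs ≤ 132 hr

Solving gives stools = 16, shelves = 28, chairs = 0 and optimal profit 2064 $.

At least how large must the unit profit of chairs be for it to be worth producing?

33

Check each constraint at x*: assembly 200/200 (tight); carpentry 132/132 (tight).
The binding rows give the dual system: 2·y_assembly + 3·y_carpentry = 24 and 6·y_assembly + 3·y_carpentry = 60.
This yields shadow prices y_assembly = 9, y_carpentry = 2.
chairs enters the basis when its profit ≥ yᵀa₃ = 9·3 + 2·3 = 33.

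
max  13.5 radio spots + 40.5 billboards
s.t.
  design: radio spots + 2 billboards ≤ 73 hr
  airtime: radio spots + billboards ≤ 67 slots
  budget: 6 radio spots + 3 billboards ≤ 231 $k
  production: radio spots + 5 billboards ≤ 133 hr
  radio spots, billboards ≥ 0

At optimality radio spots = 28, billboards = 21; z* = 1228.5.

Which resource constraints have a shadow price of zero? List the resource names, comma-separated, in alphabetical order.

airtime, design

design: 70/73 (slack 3)
airtime: 49/67 (slack 18)
budget: 231/231 (binding)
production: 133/133 (binding)
By complementary slackness, a constraint with positive slack has shadow price 0 → airtime, design.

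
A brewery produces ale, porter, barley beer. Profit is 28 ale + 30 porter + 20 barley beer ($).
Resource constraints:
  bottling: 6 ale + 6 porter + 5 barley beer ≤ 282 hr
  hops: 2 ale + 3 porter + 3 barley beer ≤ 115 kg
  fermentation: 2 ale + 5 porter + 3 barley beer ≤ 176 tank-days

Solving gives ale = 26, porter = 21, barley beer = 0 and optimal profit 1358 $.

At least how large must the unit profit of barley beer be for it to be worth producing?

26

Check each constraint at x*: bottling 282/282 (tight); hops 115/115 (tight); fermentation 157/176 (slack 19).
Since fermentation is not tight, its dual is 0.
Dual feasibility on the basic columns requires 6·y_bottling + 2·y_hops = 28, 6·y_bottling + 3·y_hops = 30.
This yields shadow prices y_bottling = 4, y_hops = 2.
barley beer enters the basis when its profit ≥ yᵀa₃ = 4·5 + 2·3 = 26.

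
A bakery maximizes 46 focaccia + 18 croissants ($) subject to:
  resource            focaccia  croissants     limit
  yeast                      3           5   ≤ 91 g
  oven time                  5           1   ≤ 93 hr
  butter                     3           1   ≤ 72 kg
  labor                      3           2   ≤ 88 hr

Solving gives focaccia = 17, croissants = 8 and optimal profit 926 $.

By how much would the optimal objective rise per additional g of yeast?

Binding: yeast and oven time. Non-binding: butter (13 unused), labor (21 unused).
By complementary slackness, y = 0 for the non-binding constraints.
Dual feasibility on the basic columns requires 3·y_yeast + 5·y_oven time = 46, 5·y_yeast + 1·y_oven time = 18.
This yields shadow prices y_yeast = 2, y_oven time = 8.
Shadow price of yeast = 2.

2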